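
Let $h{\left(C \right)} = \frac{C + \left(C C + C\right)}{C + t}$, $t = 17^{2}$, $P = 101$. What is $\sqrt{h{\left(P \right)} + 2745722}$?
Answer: $\frac{\sqrt{417628373370}}{390} \approx 1657.0$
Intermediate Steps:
$t = 289$
$h{\left(C \right)} = \frac{C^{2} + 2 C}{289 + C}$ ($h{\left(C \right)} = \frac{C + \left(C C + C\right)}{C + 289} = \frac{C + \left(C^{2} + C\right)}{289 + C} = \frac{C + \left(C + C^{2}\right)}{289 + C} = \frac{C^{2} + 2 C}{289 + C}$)
$\sqrt{h{\left(P \right)} + 2745722} = \sqrt{\frac{101 \left(2 + 101\right)}{289 + 101} + 2745722} = \sqrt{101 \cdot \frac{1}{390} \cdot 103 + 2745722} = \sqrt{\frac{10403}{390} + 2745722} = \sqrt{\frac{1070841983}{390}} = \frac{\sqrt{417628373370}}{390}$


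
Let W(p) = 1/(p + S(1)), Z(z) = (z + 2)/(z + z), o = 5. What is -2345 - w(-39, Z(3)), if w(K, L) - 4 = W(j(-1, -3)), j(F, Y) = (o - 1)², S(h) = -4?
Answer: -28189/12 ≈ -2349.1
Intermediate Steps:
j(F, Y) = 16 (j(F, Y) = (5 - 1)² = 4² = 16)
Z(z) = (2 + z)/(2*z) (Z(z) = (2 + z)/((2*z)) = (2 + z)*(1/(2*z)) = (2 + z)/(2*z))
W(p) = 1/(-4 + p) (W(p) = 1/(p - 4) = 1/(-4 + p))
w(K, L) = 49/12 (w(K, L) = 4 + 1/(-4 + 16) = 4 + 1/12 = 49/12)
-2345 - w(-39, Z(3)) = -2345 - 1*49/12 = -2345 - 49/12 = -28189/12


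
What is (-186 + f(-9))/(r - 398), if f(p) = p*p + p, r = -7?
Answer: 38/135 ≈ 0.28148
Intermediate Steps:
f(p) = p + p² (f(p) = p² + p = p + p²)
(-186 + f(-9))/(r - 398) = (-186 - 9*(1 - 9))/(-7 - 398) = (-186 - 9*(-8))/(-405) = (-186 + 72)*(-1/405) = -114*(-1/405) = 38/135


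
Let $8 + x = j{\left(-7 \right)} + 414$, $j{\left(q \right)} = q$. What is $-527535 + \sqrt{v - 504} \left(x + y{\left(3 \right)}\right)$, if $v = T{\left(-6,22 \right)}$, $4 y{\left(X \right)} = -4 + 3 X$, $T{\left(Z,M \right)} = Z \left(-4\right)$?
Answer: $-527535 + 1601 i \sqrt{30} \approx -5.2754 \cdot 10^{5} + 8769.0 i$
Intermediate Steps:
$T{\left(Z,M \right)} = - 4 Z$
$y{\left(X \right)} = -1 + \frac{3 X}{4}$ ($y{\left(X \right)} = \frac{-4 + 3 X}{4} = -1 + \frac{3 X}{4}$)
$v = 24$ ($v = \left(-4\right) \left(-6\right) = 24$)
$x = 399$ ($x = -8 + \left(-7 + 414\right) = -8 + 407 = 399$)
$-527535 + \sqrt{v - 504} \left(x + y{\left(3 \right)}\right) = -527535 + \sqrt{24 - 504} \left(399 + \left(-1 + \frac{3}{4} \cdot 3\right)\right) = -527535 + \sqrt{-480} \left(399 + \left(-1 + \frac{9}{4}\right)\right) = -527535 + 4 i \sqrt{30} \left(399 + \frac{5}{4}\right) = -527535 + 4 i \sqrt{30} \cdot \frac{1601}{4} = -527535 + 1601 i \sqrt{30}$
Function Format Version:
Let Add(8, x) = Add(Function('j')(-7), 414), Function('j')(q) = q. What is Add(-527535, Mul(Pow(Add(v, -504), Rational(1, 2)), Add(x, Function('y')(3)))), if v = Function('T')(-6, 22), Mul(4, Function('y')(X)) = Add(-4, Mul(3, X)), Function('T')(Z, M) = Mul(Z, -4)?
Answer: Add(-527535, Mul(1601, I, Pow(30, Rational(1, 2)))) ≈ Add(-5.2754e+5, Mul(8769.0, I))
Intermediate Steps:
Function('T')(Z, M) = Mul(-4, Z)
Function('y')(X) = Add(-1, Mul(Rational(3, 4), X)) (Function('y')(X) = Mul(Rational(1, 4), Add(-4, Mul(3, X))) = Add(-1, Mul(Rational(3, 4), X)))
v = 24 (v = Mul(-4, -6) = 24)
x = 399 (x = Add(-8, Add(-7, 414)) = Add(-8, 407) = 399)
Add(-527535, Mul(Pow(Add(v, -504), Rational(1, 2)), Add(x, Function('y')(3)))) = Add(-527535, Mul(Pow(Add(24, -504), Rational(1, 2)), Add(399, Add(-1, Mul(Rational(3, 4), 3))))) = Add(-527535, Mul(Pow(-480, Rational(1, 2)), Add(399, Add(-1, Rational(9, 4))))) = Add(-527535, Mul(Mul(4, I, Pow(30, Rational(1, 2))), Add(399, Rational(5, 4)))) = Add(-527535, Mul(Mul(4, I, Pow(30, Rational(1, 2))), Rational(1601, 4))) = Add(-527535, Mul(1601, I, Pow(30, Rational(1, 2))))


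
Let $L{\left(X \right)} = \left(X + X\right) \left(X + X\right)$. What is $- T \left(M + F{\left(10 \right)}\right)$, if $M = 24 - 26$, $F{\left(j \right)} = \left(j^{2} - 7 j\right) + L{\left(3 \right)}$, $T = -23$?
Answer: $1472$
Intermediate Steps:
$L{\left(X \right)} = 4 X^{2}$ ($L{\left(X \right)} = 2 X 2 X = 4 X^{2}$)
$F{\left(j \right)} = 36 + j^{2} - 7 j$ ($F{\left(j \right)} = \left(j^{2} - 7 j\right) + 4 \cdot 3^{2} = \left(j^{2} - 7 j\right) + 4 \cdot 9 = \left(j^{2} - 7 j\right) + 36 = 36 + j^{2} - 7 j$)
$M = -2$ ($M = 24 - 26 = -2$)
$- T \left(M + F{\left(10 \right)}\right) = \left(-1\right) \left(-23\right) \left(-2 + \left(36 + 10^{2} - 70\right)\right) = 23 \left(-2 + \left(36 + 100 - 70\right)\right) = 23 \left(-2 + 66\right) = 23 \cdot 64 = 1472$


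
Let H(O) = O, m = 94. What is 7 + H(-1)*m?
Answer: -87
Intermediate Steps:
7 + H(-1)*m = 7 - 1*94 = 7 - 94 = -87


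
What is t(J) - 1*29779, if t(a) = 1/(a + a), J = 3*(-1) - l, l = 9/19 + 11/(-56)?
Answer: -103839905/3487 ≈ -29779.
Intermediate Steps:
l = 295/1064 (l = 9*(1/19) + 11*(-1/56) = 9/19 - 11/56 = 295/1064 ≈ 0.27726)
J = -3487/1064 (J = 3*(-1) - 1*295/1064 = -3 - 295/1064 = -3487/1064 ≈ -3.2773)
t(a) = 1/(2*a)
t(J) - 1*29779 = 1/(2*(-3487/1064)) - 1*29779 = (½)*(-1064/3487) - 29779 = -532/3487 - 29779 = -103839905/3487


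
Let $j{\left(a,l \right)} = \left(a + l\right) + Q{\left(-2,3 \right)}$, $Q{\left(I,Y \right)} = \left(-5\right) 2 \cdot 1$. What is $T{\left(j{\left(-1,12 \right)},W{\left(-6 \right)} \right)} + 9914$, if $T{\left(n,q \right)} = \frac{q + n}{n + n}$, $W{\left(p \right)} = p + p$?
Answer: $\frac{19817}{2} \approx 9908.5$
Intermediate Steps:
$Q{\left(I,Y \right)} = -10$ ($Q{\left(I,Y \right)} = \left(-10\right) 1 = -10$)
$W{\left(p \right)} = 2 p$
$j{\left(a,l \right)} = -10 + a + l$ ($j{\left(a,l \right)} = \left(a + l\right) - 10 = -10 + a + l$)
$T{\left(n,q \right)} = \frac{n + q}{2 n}$
$T{\left(j{\left(-1,12 \right)},W{\left(-6 \right)} \right)} + 9914 = \frac{\left(-10 - 1 + 12\right) + 2 \left(-6\right)}{2 \left(-10 - 1 + 12\right)} + 9914 = \frac{1 - 12}{2 \cdot 1} + 9914 = \frac{1}{2} \cdot 1 \left(-11\right) + 9914 = - \frac{11}{2} + 9914 = \frac{19817}{2}$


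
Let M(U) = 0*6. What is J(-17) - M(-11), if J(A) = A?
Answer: -17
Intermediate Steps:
M(U) = 0
J(-17) - M(-11) = -17 - 1*0 = -17 + 0 = -17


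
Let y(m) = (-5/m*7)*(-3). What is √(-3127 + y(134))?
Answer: I*√56134342/134 ≈ 55.913*I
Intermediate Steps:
y(m) = 105/m (y(m) = -35/m*(-3) = 105/m)
√(-3127 + y(134)) = √(-3127 + 105/134) = √(-418913/134) = I*√56134342/134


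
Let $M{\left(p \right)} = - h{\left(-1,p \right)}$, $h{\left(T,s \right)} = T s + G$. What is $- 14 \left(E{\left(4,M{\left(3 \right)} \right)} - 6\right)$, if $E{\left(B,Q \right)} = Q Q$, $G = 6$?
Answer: $-42$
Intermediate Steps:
$h{\left(T,s \right)} = 6 + T s$ ($h{\left(T,s \right)} = T s + 6 = 6 + T s$)
$M{\left(p \right)} = -6 + p$ ($M{\left(p \right)} = - (6 - p) = -6 + p$)
$E{\left(B,Q \right)} = Q^{2}$
$- 14 \left(E{\left(4,M{\left(3 \right)} \right)} - 6\right) = - 14 \left(\left(-6 + 3\right)^{2} - 6\right) = - 14 \left(\left(-3\right)^{2} - 6\right) = - 14 \left(9 - 6\right) = \left(-14\right) 3 = -42$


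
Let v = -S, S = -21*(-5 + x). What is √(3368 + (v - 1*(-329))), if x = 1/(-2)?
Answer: √14326/2 ≈ 59.846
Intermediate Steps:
x = -½ ≈ -0.50000
S = 231/2 (S = -21*(-5 - ½) = -21*(-11/2) = 231/2 ≈ 115.50)
v = -231/2 (v = -1*231/2 = -231/2 ≈ -115.50)
√(3368 + (v - 1*(-329))) = √(3368 + (-231/2 - 1*(-329))) = √(3368 + (-231/2 + 329)) = √(3368 + 427/2) = √(7163/2) = √14326/2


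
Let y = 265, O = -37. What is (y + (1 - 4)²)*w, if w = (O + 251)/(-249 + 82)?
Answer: -58636/167 ≈ -351.11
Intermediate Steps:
w = -214/167 (w = (-37 + 251)/(-249 + 82) = 214/(-167) = 214*(-1/167) = -214/167 ≈ -1.2814)
(y + (1 - 4)²)*w = (265 + (1 - 4)²)*(-214/167) = (265 + (-3)²)*(-214/167) = (265 + 9)*(-214/167) = 274*(-214/167) = -58636/167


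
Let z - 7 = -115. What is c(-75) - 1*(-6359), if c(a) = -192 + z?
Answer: 6059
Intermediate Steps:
z = -108 (z = 7 - 115 = -108)
c(a) = -300 (c(a) = -192 - 108 = -300)
c(-75) - 1*(-6359) = -300 - 1*(-6359) = -300 + 6359 = 6059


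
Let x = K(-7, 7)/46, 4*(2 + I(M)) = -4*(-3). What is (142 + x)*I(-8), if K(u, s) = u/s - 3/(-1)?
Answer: 3267/23 ≈ 142.04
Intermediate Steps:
K(u, s) = 3 + u/s (K(u, s) = u/s - 3*(-1) = u/s + 3 = 3 + u/s)
I(M) = 1 (I(M) = -2 + (-4*(-3))/4 = -2 + (1/4)*12 = -2 + 3 = 1)
x = 1/23 (x = (3 - 7/7)/46 = (3 - 7*1/7)*(1/46) = (3 - 1)*(1/46) = 2*(1/46) = 1/23 ≈ 0.043478)
(142 + x)*I(-8) = (142 + 1/23)*1 = (3267/23)*1 = 3267/23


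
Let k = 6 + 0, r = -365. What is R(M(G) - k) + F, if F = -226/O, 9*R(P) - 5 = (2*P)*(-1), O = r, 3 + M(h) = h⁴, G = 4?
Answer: -58817/1095 ≈ -53.714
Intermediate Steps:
M(h) = -3 + h⁴
k = 6
O = -365
R(P) = 5/9 - 2*P/9 (R(P) = 5/9 + ((2*P)*(-1))/9 = 5/9 + (-2*P)/9 = 5/9 - 2*P/9)
F = 226/365 (F = -226/(-365) = -226*(-1/365) = 226/365 ≈ 0.61918)
R(M(G) - k) + F = (5/9 - 2*((-3 + 4⁴) - 1*6)/9) + 226/365 = (5/9 - 2*((-3 + 256) - 6)/9) + 226/365 = (5/9 - 2*(253 - 6)/9) + 226/365 = (5/9 - 2/9*247) + 226/365 = (5/9 - 494/9) + 226/365 = -163/3 + 226/365 = -58817/1095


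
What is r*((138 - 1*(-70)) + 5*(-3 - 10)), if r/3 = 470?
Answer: 201630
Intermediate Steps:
r = 1410 (r = 3*470 = 1410)
r*((138 - 1*(-70)) + 5*(-3 - 10)) = 1410*((138 - 1*(-70)) + 5*(-3 - 10)) = 1410*((138 + 70) + 5*(-13)) = 1410*(208 - 65) = 1410*143 = 201630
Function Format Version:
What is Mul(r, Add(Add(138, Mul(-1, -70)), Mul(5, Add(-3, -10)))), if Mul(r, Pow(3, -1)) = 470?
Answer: 201630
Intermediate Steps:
r = 1410 (r = Mul(3, 470) = 1410)
Mul(r, Add(Add(138, Mul(-1, -70)), Mul(5, Add(-3, -10)))) = Mul(1410, Add(Add(138, Mul(-1, -70)), Mul(5, Add(-3, -10)))) = Mul(1410, Add(Add(138, 70), Mul(5, -13))) = Mul(1410, Add(208, -65)) = Mul(1410, 143) = 201630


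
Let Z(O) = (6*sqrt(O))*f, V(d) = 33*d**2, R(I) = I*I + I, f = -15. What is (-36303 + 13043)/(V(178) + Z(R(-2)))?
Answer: -1013333530/45550866291 - 29075*sqrt(2)/15183622097 ≈ -0.022249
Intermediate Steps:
R(I) = I + I**2 (R(I) = I**2 + I = I + I**2)
Z(O) = -90*sqrt(O) (Z(O) = (6*sqrt(O))*(-15) = -90*sqrt(O))
(-36303 + 13043)/(V(178) + Z(R(-2))) = (-36303 + 13043)/(33*178**2 - 90*sqrt(2)) = -23260/(33*31684 - 90*sqrt(2)) = -23260/(1045572 - 90*sqrt(2))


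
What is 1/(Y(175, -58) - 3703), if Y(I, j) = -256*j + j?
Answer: 1/11087 ≈ 9.0196e-5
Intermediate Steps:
Y(I, j) = -255*j
1/(Y(175, -58) - 3703) = 1/(-255*(-58) - 3703) = 1/(14790 - 3703) = 1/11087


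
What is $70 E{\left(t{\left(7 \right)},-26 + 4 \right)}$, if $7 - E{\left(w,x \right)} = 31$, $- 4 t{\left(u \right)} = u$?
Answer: $-1680$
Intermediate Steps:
$t{\left(u \right)} = - \frac{u}{4}$
$E{\left(w,x \right)} = -24$ ($E{\left(w,x \right)} = 7 - 31 = -24$)
$70 E{\left(t{\left(7 \right)},-26 + 4 \right)} = 70 \left(-24\right) = -1680$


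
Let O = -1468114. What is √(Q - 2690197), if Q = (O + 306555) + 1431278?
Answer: 3*I*√268942 ≈ 1555.8*I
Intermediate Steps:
Q = 269719 (Q = (-1468114 + 306555) + 1431278 = -1161559 + 1431278 = 269719)
√(Q - 2690197) = √(269719 - 2690197) = √(-2420478) = 3*I*√268942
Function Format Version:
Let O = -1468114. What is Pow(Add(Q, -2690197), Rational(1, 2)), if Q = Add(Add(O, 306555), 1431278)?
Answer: Mul(3, I, Pow(268942, Rational(1, 2))) ≈ Mul(1555.8, I)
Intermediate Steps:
Q = 269719 (Q = Add(Add(-1468114, 306555), 1431278) = Add(-1161559, 1431278) = 269719)
Pow(Add(Q, -2690197), Rational(1, 2)) = Pow(Add(269719, -2690197), Rational(1, 2)) = Pow(-2420478, Rational(1, 2)) = Mul(3, I, Pow(268942, Rational(1, 2)))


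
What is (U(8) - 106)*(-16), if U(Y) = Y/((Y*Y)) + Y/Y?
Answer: 1678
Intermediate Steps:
U(Y) = 1 + 1/Y (U(Y) = Y/(Y²) + 1 = Y/Y² + 1 = 1/Y + 1 = 1 + 1/Y)
(U(8) - 106)*(-16) = ((1 + 8)/8 - 106)*(-16) = ((⅛)*9 - 106)*(-16) = (9/8 - 106)*(-16) = -839/8*(-16) = 1678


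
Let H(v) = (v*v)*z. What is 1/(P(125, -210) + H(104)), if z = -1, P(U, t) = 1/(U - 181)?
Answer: -56/605697 ≈ -9.2455e-5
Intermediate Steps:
P(U, t) = 1/(-181 + U)
H(v) = -v² (H(v) = (v*v)*(-1) = v²*(-1) = -v²)
1/(P(125, -210) + H(104)) = 1/(1/(-181 + 125) - 1*104²) = 1/(1/(-56) - 1*10816) = 1/(-1/56 - 10816) = 1/(-605697/56) = -56/605697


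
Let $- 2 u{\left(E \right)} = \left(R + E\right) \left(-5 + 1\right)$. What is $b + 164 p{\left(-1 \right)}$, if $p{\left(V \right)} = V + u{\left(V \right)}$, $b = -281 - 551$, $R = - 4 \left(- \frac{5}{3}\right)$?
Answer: $\frac{2588}{3} \approx 862.67$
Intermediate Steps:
$R = \frac{20}{3}$ ($R = - 4 \left(\left(-5\right) \frac{1}{3}\right) = \left(-4\right) \left(- \frac{5}{3}\right) = \frac{20}{3} \approx 6.6667$)
$u{\left(E \right)} = \frac{40}{3} + 2 E$ ($u{\left(E \right)} = - \frac{\left(\frac{20}{3} + E\right) \left(-5 + 1\right)}{2} = - \frac{\left(\frac{20}{3} + E\right) \left(-4\right)}{2} = - \frac{- \frac{80}{3} - 4 E}{2} = \frac{40}{3} + 2 E$)
$b = -832$
$p{\left(V \right)} = \frac{40}{3} + 3 V$ ($p{\left(V \right)} = V + \left(\frac{40}{3} + 2 V\right) = \frac{40}{3} + 3 V$)
$b + 164 p{\left(-1 \right)} = -832 + 164 \left(\frac{40}{3} + 3 \left(-1\right)\right) = -832 + 164 \left(\frac{40}{3} - 3\right) = -832 + 164 \cdot \frac{31}{3} = -832 + \frac{5084}{3} = \frac{2588}{3}$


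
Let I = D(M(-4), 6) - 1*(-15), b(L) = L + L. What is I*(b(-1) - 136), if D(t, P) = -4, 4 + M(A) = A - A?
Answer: -1518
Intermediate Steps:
M(A) = -4 (M(A) = -4 + (A - A) = -4 + 0 = -4)
b(L) = 2*L
I = 11 (I = -4 - 1*(-15) = -4 + 15 = 11)
I*(b(-1) - 136) = 11*(2*(-1) - 136) = 11*(-2 - 136) = 11*(-138) = -1518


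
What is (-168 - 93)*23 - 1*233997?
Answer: -240000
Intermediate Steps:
(-168 - 93)*23 - 1*233997 = -261*23 - 233997 = -6003 - 233997 = -240000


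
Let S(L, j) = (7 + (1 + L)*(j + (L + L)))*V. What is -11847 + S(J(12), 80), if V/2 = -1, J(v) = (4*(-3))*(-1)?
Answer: -14565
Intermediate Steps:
J(v) = 12 (J(v) = -12*(-1) = 12)
V = -2 (V = 2*(-1) = -2)
S(L, j) = -14 - 2*(1 + L)*(j + 2*L) (S(L, j) = (7 + (1 + L)*(j + (L + L)))*(-2) = (7 + (1 + L)*(j + 2*L))*(-2) = -14 - 2*(1 + L)*(j + 2*L))
-11847 + S(J(12), 80) = -11847 + (-14 - 4*12 - 4*12² - 2*80 - 2*12*80) = -11847 + (-14 - 48 - 4*144 - 160 - 1920) = -11847 + (-14 - 48 - 576 - 160 - 1920) = -11847 - 2718 = -14565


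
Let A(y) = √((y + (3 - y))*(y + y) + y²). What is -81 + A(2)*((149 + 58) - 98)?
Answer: 355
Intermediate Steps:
A(y) = √(y² + 6*y) (A(y) = √(3*(2*y) + y²) = √(6*y + y²) = √(y² + 6*y))
-81 + A(2)*((149 + 58) - 98) = -81 + √(2*(6 + 2))*((149 + 58) - 98) = -81 + √(2*8)*(207 - 98) = -81 + √16*109 = -81 + 4*109 = -81 + 436 = 355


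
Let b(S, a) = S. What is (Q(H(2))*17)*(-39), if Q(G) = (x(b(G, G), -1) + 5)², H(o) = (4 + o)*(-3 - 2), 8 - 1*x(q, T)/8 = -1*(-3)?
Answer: -1342575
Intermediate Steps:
x(q, T) = 40 (x(q, T) = 64 - (-8)*(-3) = 64 - 8*3 = 64 - 24 = 40)
H(o) = -20 - 5*o (H(o) = (4 + o)*(-5) = -20 - 5*o)
Q(G) = 2025 (Q(G) = (40 + 5)² = 45² = 2025)
(Q(H(2))*17)*(-39) = (2025*17)*(-39) = 34425*(-39) = -1342575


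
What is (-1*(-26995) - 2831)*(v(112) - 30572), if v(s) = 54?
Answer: -737436952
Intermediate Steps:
(-1*(-26995) - 2831)*(v(112) - 30572) = (-1*(-26995) - 2831)*(54 - 30572) = (26995 - 2831)*(-30518) = 24164*(-30518) = -737436952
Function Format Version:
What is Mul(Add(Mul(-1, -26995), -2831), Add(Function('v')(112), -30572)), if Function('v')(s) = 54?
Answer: -737436952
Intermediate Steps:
Mul(Add(Mul(-1, -26995), -2831), Add(Function('v')(112), -30572)) = Mul(Add(Mul(-1, -26995), -2831), Add(54, -30572)) = Mul(Add(26995, -2831), -30518) = Mul(24164, -30518) = -737436952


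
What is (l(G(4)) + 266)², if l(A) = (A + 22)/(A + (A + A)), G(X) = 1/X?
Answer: 786769/9 ≈ 87419.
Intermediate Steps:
G(X) = 1/X
l(A) = (22 + A)/(3*A) (l(A) = (22 + A)/(A + 2*A) = (22 + A)/((3*A)) = (22 + A)*(1/(3*A)) = (22 + A)/(3*A))
(l(G(4)) + 266)² = ((22 + 1/4)/(3*(1/4)) + 266)² = ((22 + ¼)/(3*(¼)) + 266)² = ((⅓)*4*(89/4) + 266)² = (89/3 + 266)² = (887/3)² = 786769/9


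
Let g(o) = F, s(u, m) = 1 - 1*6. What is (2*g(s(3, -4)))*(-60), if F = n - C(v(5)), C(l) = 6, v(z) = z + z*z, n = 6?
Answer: 0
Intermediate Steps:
v(z) = z + z**2
s(u, m) = -5 (s(u, m) = 1 - 6 = -5)
F = 0 (F = 6 - 1*6 = 6 - 6 = 0)
g(o) = 0
(2*g(s(3, -4)))*(-60) = (2*0)*(-60) = 0*(-60) = 0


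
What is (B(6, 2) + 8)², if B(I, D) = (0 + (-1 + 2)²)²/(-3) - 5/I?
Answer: 1681/36 ≈ 46.694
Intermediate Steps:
B(I, D) = -⅓ - 5/I (B(I, D) = (0 + 1²)²*(-⅓) - 5/I = (0 + 1)²*(-⅓) - 5/I = 1²*(-⅓) - 5/I = 1*(-⅓) - 5/I = -⅓ - 5/I)
(B(6, 2) + 8)² = ((⅓)*(-15 - 1*6)/6 + 8)² = ((⅓)*(⅙)*(-15 - 6) + 8)² = ((⅓)*(⅙)*(-21) + 8)² = (-7/6 + 8)² = (41/6)² = 1681/36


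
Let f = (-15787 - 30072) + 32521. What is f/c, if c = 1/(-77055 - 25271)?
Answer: 1364824188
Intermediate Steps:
c = -1/102326 (c = 1/(-102326) = -1/102326 ≈ -9.7727e-6)
f = -13338 (f = -45859 + 32521 = -13338)
f/c = -13338/(-1/102326) = -13338*(-102326) = 1364824188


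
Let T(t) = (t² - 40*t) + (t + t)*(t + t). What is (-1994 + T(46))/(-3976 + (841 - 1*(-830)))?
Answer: -6746/2305 ≈ -2.9267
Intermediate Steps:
T(t) = -40*t + 5*t² (T(t) = (t² - 40*t) + (2*t)*(2*t) = (t² - 40*t) + 4*t² = -40*t + 5*t²)
(-1994 + T(46))/(-3976 + (841 - 1*(-830))) = (-1994 + 5*46*(-8 + 46))/(-3976 + (841 - 1*(-830))) = (-1994 + 5*46*38)/(-3976 + (841 + 830)) = (-1994 + 8740)/(-3976 + 1671) = 6746/(-2305) = 6746*(-1/2305) = -6746/2305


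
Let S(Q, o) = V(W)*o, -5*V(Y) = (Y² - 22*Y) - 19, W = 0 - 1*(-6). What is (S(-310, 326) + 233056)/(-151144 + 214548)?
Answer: 120277/31702 ≈ 3.7940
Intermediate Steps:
W = 6 (W = 0 + 6 = 6)
V(Y) = 19/5 - Y²/5 + 22*Y/5 (V(Y) = -((Y² - 22*Y) - 19)/5 = -(-19 + Y² - 22*Y)/5 = 19/5 - Y²/5 + 22*Y/5)
S(Q, o) = 23*o (S(Q, o) = (19/5 - ⅕*6² + (22/5)*6)*o = (19/5 - ⅕*36 + 132/5)*o = (19/5 - 36/5 + 132/5)*o = 23*o)
(S(-310, 326) + 233056)/(-151144 + 214548) = (23*326 + 233056)/(-151144 + 214548) = (7498 + 233056)/63404 = 240554*(1/63404) = 120277/31702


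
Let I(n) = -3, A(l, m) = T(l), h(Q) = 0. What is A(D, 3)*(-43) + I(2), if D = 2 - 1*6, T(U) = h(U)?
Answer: -3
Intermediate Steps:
T(U) = 0
D = -4 (D = 2 - 6 = -4)
A(l, m) = 0
A(D, 3)*(-43) + I(2) = 0*(-43) - 3 = 0 - 3 = -3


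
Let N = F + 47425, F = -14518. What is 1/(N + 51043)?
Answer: 1/83950 ≈ 1.1912e-5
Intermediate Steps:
N = 32907 (N = -14518 + 47425 = 32907)
1/(N + 51043) = 1/(32907 + 51043) = 1/83950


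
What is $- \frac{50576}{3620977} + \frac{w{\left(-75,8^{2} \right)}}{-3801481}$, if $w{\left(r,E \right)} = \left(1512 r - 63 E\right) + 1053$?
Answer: $\frac{229141979227}{13765075266937} \approx 0.016647$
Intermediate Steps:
$w{\left(r,E \right)} = 1053 - 63 E + 1512 r$ ($w{\left(r,E \right)} = \left(- 63 E + 1512 r\right) + 1053 = 1053 - 63 E + 1512 r$)
$- \frac{50576}{3620977} + \frac{w{\left(-75,8^{2} \right)}}{-3801481} = - \frac{50576}{3620977} + \frac{1053 - 63 \cdot 8^{2} + 1512 \left(-75\right)}{-3801481} = \left(-50576\right) \frac{1}{3620977} + \left(1053 - 4032 - 113400\right) \left(- \frac{1}{3801481}\right) = - \frac{50576}{3620977} + \left(1053 - 4032 - 113400\right) \left(- \frac{1}{3801481}\right) = - \frac{50576}{3620977} - - \frac{116379}{3801481} = - \frac{50576}{3620977} + \frac{116379}{3801481} = \frac{229141979227}{13765075266937}$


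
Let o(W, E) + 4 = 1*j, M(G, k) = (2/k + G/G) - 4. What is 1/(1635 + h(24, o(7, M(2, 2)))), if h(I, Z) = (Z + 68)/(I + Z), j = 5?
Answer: 25/40944 ≈ 0.00061059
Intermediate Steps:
M(G, k) = -3 + 2/k (M(G, k) = (2/k + 1) - 4 = (1 + 2/k) - 4 = -3 + 2/k)
o(W, E) = 1 (o(W, E) = -4 + 1*5 = -4 + 5 = 1)
h(I, Z) = (68 + Z)/(I + Z)
1/(1635 + h(24, o(7, M(2, 2)))) = 1/(1635 + (68 + 1)/(24 + 1)) = 1/(1635 + 69/25) = 1/(40944/25) = 25/40944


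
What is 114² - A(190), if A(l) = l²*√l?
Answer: 12996 - 36100*√190 ≈ -4.8461e+5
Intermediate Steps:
A(l) = l^(5/2)
114² - A(190) = 114² - 190^(5/2) = 12996 - 36100*√190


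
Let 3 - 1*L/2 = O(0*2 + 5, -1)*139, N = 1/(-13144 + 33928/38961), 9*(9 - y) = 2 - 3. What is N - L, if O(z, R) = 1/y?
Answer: 514628205879/20994847696 ≈ 24.512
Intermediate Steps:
y = 82/9 (y = 9 - (2 - 3)/9 = 9 - ⅑*(-1) = 9 + ⅑ = 82/9 ≈ 9.1111)
O(z, R) = 9/82 (O(z, R) = 1/(82/9) = 9/82)
N = -38961/512069456 (N = 1/(-13144 + 33928*(1/38961)) = 1/(-13144 + 33928/38961) = 1/(-512069456/38961) = -38961/512069456 ≈ -7.6085e-5)
L = -1005/41 (L = 6 - 9*139/41 = 6 - 2*1251/82 = 6 - 1251/41 = -1005/41 ≈ -24.512)
N - L = -38961/512069456 - 1*(-1005/41) = -38961/512069456 + 1005/41 = 514628205879/20994847696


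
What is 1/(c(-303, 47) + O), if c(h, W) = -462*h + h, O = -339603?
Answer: -1/199920 ≈ -5.0020e-6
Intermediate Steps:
c(h, W) = -461*h
1/(c(-303, 47) + O) = 1/(-461*(-303) - 339603) = 1/(139683 - 339603) = 1/(-199920) = -1/199920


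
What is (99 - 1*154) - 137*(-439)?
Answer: 60088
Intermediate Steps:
(99 - 1*154) - 137*(-439) = (99 - 154) + 60143 = -55 + 60143 = 60088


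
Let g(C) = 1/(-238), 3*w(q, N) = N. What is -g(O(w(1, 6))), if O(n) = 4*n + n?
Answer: 1/238 ≈ 0.0042017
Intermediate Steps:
w(q, N) = N/3
O(n) = 5*n
g(C) = -1/238
-g(O(w(1, 6))) = -1*(-1/238) = 1/238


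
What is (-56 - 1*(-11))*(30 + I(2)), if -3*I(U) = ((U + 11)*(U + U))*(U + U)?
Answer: 1770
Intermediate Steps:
I(U) = -4*U²*(11 + U)/3 (I(U) = -(U + 11)*(U + U)*(U + U)/3 = -(11 + U)*(2*U)*2*U/3 = -2*U*(11 + U)*2*U/3 = -4*U²*(11 + U)/3)
(-56 - 1*(-11))*(30 + I(2)) = (-56 - 1*(-11))*(30 + (4/3)*2²*(-11 - 1*2)) = (-56 + 11)*(30 + (4/3)*4*(-11 - 2)) = -45*(30 + (4/3)*4*(-13)) = -45*(30 - 208/3) = -45*(-118/3) = 1770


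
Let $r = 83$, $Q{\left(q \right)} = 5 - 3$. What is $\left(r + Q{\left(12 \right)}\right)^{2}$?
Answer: $7225$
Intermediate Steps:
$Q{\left(q \right)} = 2$
$\left(r + Q{\left(12 \right)}\right)^{2} = \left(83 + 2\right)^{2} = 85^{2} = 7225$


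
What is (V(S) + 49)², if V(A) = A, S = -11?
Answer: 1444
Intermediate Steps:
(V(S) + 49)² = (-11 + 49)² = 38² = 1444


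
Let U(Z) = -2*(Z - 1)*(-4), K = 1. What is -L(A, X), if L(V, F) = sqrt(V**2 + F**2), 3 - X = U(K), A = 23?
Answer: -sqrt(538) ≈ -23.195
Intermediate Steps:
U(Z) = -8 + 8*Z (U(Z) = -2*(-1 + Z)*(-4) = (2 - 2*Z)*(-4) = -8 + 8*Z)
X = 3 (X = 3 - (-8 + 8*1) = 3 - (-8 + 8) = 3 - 1*0 = 3 + 0 = 3)
L(V, F) = sqrt(F**2 + V**2)
-L(A, X) = -sqrt(3**2 + 23**2) = -sqrt(9 + 529) = -sqrt(538)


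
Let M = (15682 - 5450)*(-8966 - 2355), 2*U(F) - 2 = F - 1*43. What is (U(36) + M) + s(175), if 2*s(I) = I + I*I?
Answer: -231642149/2 ≈ -1.1582e+8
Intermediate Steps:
s(I) = I/2 + I²/2 (s(I) = (I + I*I)/2 = (I + I²)/2 = I/2 + I²/2)
U(F) = -41/2 + F/2 (U(F) = 1 + (F - 1*43)/2 = 1 + (F - 43)/2 = 1 + (-43 + F)/2 = 1 + (-43/2 + F/2) = -41/2 + F/2)
M = -115836472 (M = 10232*(-11321) = -115836472)
(U(36) + M) + s(175) = ((-41/2 + (½)*36) - 115836472) + (½)*175*(1 + 175) = ((-41/2 + 18) - 115836472) + (½)*175*176 = (-5/2 - 115836472) + 15400 = -231672949/2 + 15400 = -231642149/2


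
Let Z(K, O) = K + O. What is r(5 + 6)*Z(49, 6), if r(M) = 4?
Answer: 220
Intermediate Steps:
r(5 + 6)*Z(49, 6) = 4*(49 + 6) = 4*55 = 220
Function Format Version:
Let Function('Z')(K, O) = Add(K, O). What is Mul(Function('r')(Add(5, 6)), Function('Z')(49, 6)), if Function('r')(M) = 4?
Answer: 220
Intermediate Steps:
Mul(Function('r')(Add(5, 6)), Function('Z')(49, 6)) = Mul(4, Add(49, 6)) = Mul(4, 55) = 220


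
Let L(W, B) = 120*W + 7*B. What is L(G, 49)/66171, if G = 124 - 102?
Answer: 2983/66171 ≈ 0.045080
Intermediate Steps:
G = 22
L(W, B) = 7*B + 120*W
L(G, 49)/66171 = (7*49 + 120*22)/66171 = (343 + 2640)*(1/66171) = 2983*(1/66171) = 2983/66171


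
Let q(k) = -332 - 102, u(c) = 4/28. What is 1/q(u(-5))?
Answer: -1/434 ≈ -0.0023041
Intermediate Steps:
u(c) = ⅐ (u(c) = 4*(1/28) = ⅐)
q(k) = -434
1/q(u(-5)) = 1/(-434) = -1/434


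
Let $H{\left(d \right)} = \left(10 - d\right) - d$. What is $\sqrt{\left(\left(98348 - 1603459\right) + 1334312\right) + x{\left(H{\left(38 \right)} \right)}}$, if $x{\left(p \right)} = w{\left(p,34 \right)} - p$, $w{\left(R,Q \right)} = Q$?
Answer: $i \sqrt{170699} \approx 413.16 i$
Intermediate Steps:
$H{\left(d \right)} = 10 - 2 d$
$x{\left(p \right)} = 34 - p$
$\sqrt{\left(\left(98348 - 1603459\right) + 1334312\right) + x{\left(H{\left(38 \right)} \right)}} = \sqrt{\left(\left(98348 - 1603459\right) + 1334312\right) + \left(34 - \left(10 - 76\right)\right)} = \sqrt{\left(-1505111 + 1334312\right) + \left(34 - \left(10 - 76\right)\right)} = \sqrt{-170799 + \left(34 - -66\right)} = \sqrt{-170799 + \left(34 + 66\right)} = \sqrt{-170799 + 100} = \sqrt{-170699} = i \sqrt{170699}$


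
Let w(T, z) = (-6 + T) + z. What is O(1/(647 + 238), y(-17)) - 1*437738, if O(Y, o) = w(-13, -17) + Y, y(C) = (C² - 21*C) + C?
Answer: -387429989/885 ≈ -4.3777e+5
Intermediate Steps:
y(C) = C² - 20*C
w(T, z) = -6 + T + z
O(Y, o) = -36 + Y (O(Y, o) = (-6 - 13 - 17) + Y = -36 + Y)
O(1/(647 + 238), y(-17)) - 1*437738 = (-36 + 1/(647 + 238)) - 1*437738 = (-36 + 1/885) - 437738 = -31859/885 - 437738 = -387429989/885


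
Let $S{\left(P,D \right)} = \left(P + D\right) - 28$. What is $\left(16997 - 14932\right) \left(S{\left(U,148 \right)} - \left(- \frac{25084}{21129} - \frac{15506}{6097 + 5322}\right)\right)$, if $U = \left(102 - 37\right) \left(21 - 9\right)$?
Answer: $\frac{449672141654050}{241272051} \approx 1.8638 \cdot 10^{6}$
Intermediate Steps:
$U = 780$ ($U = 65 \cdot 12 = 780$)
$S{\left(P,D \right)} = -28 + D + P$ ($S{\left(P,D \right)} = \left(D + P\right) - 28 = -28 + D + P$)
$\left(16997 - 14932\right) \left(S{\left(U,148 \right)} - \left(- \frac{25084}{21129} - \frac{15506}{6097 + 5322}\right)\right) = \left(16997 - 14932\right) \left(\left(-28 + 148 + 780\right) - \left(- \frac{25084}{21129} - \frac{15506}{6097 + 5322}\right)\right) = 2065 \left(900 - \left(- \frac{25084}{21129} - \frac{15506}{11419}\right)\right) = 2065 \left(900 + \left(15506 \cdot \frac{1}{11419} + \frac{25084}{21129}\right)\right) = 2065 \left(900 + \left(\frac{15506}{11419} + \frac{25084}{21129}\right)\right) = 2065 \left(900 + \frac{614060470}{241272051}\right) = 2065 \cdot \frac{217758906370}{241272051} = \frac{449672141654050}{241272051}$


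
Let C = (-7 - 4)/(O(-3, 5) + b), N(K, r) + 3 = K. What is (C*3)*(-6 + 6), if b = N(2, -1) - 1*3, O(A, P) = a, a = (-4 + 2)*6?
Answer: 0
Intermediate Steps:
a = -12 (a = -2*6 = -12)
N(K, r) = -3 + K
O(A, P) = -12
b = -4 (b = (-3 + 2) - 1*3 = -1 - 3 = -4)
C = 11/16 (C = (-7 - 4)/(-12 - 4) = -11/(-16) = -11*(-1/16) = 11/16 ≈ 0.68750)
(C*3)*(-6 + 6) = ((11/16)*3)*(-6 + 6) = (33/16)*0 = 0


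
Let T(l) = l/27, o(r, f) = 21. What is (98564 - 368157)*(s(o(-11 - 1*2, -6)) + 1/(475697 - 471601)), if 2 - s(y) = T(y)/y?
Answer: -58532684195/110592 ≈ -5.2927e+5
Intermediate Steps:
T(l) = l/27 (T(l) = l*(1/27) = l/27)
s(y) = 53/27 (s(y) = 2 - y/27/y = 2 - 1*1/27 = 2 - 1/27 = 53/27)
(98564 - 368157)*(s(o(-11 - 1*2, -6)) + 1/(475697 - 471601)) = (98564 - 368157)*(53/27 + 1/(475697 - 471601)) = -269593*(53/27 + 1/4096) = -269593*217115/110592 = -58532684195/110592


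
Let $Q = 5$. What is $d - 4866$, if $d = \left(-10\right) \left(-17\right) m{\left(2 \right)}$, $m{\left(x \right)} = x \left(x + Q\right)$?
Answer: $-2486$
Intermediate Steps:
$m{\left(x \right)} = x \left(5 + x\right)$ ($m{\left(x \right)} = x \left(x + 5\right) = x \left(5 + x\right)$)
$d = 2380$ ($d = \left(-10\right) \left(-17\right) 2 \left(5 + 2\right) = 170 \cdot 2 \cdot 7 = 170 \cdot 14 = 2380$)
$d - 4866 = 2380 - 4866 = -2486$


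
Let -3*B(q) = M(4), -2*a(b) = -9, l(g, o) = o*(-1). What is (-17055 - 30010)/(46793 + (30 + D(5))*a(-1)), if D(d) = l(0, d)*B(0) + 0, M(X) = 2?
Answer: -47065/46943 ≈ -1.0026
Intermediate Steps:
l(g, o) = -o
a(b) = 9/2 (a(b) = -½*(-9) = 9/2)
B(q) = -⅔ (B(q) = -⅓*2 = -⅔)
D(d) = 2*d/3 (D(d) = -d*(-⅔) + 0 = 2*d/3 + 0 = 2*d/3)
(-17055 - 30010)/(46793 + (30 + D(5))*a(-1)) = (-17055 - 30010)/(46793 + (30 + (⅔)*5)*(9/2)) = -47065/(46793 + (30 + 10/3)*(9/2)) = -47065/(46793 + (100/3)*(9/2)) = -47065/(46793 + 150) = -47065/46943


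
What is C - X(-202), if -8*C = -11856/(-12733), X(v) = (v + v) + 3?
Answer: 5104451/12733 ≈ 400.88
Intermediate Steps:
X(v) = 3 + 2*v (X(v) = 2*v + 3 = 3 + 2*v)
C = -1482/12733 (C = -(-1482)/(-12733) = -(-1482)*(-1)/12733 = -⅛*11856/12733 = -1482/12733 ≈ -0.11639)
C - X(-202) = -1482/12733 - (3 + 2*(-202)) = -1482/12733 - (3 - 404) = -1482/12733 - 1*(-401) = -1482/12733 + 401 = 5104451/12733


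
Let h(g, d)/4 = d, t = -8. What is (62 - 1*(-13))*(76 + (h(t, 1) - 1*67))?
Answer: 975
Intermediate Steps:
h(g, d) = 4*d
(62 - 1*(-13))*(76 + (h(t, 1) - 1*67)) = (62 - 1*(-13))*(76 + (4*1 - 1*67)) = (62 + 13)*(76 + (4 - 67)) = 75*(76 - 63) = 75*13 = 975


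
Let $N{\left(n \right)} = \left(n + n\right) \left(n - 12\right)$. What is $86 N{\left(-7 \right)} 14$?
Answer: $320264$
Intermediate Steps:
$N{\left(n \right)} = 2 n \left(-12 + n\right)$
$86 N{\left(-7 \right)} 14 = 86 \cdot 2 \left(-7\right) \left(-12 - 7\right) 14 = 86 \cdot 2 \left(-7\right) \left(-19\right) 14 = 86 \cdot 266 \cdot 14 = 22876 \cdot 14 = 320264$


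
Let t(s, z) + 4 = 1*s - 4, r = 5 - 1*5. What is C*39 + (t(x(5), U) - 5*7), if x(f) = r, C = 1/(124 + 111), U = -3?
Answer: -10066/235 ≈ -42.834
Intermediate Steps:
C = 1/235 ≈ 0.0042553
r = 0 (r = 5 - 5 = 0)
x(f) = 0
t(s, z) = -8 + s (t(s, z) = -4 + (1*s - 4) = -4 + (s - 4) = -4 + (-4 + s) = -8 + s)
C*39 + (t(x(5), U) - 5*7) = (1/235)*39 + ((-8 + 0) - 5*7) = 39/235 + (-8 - 35) = 39/235 - 43 = -10066/235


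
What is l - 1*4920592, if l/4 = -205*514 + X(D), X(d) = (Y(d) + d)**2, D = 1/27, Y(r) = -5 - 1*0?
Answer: -3894298664/729 ≈ -5.3420e+6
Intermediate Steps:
Y(r) = -5 (Y(r) = -5 + 0 = -5)
D = 1/27 ≈ 0.037037
X(d) = (-5 + d)**2
l = -307187096/729 (l = 4*(-205*514 + (-5 + 1/27)**2) = 4*(-105370 + (-134/27)**2) = 4*(-105370 + 17956/729) = 4*(-76796774/729) = -307187096/729 ≈ -4.2138e+5)
l - 1*4920592 = -307187096/729 - 1*4920592 = -307187096/729 - 4920592 = -3894298664/729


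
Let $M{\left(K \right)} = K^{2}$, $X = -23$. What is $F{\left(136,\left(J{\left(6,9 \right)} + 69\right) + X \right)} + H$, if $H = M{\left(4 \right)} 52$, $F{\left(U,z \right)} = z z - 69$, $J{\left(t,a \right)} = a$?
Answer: $3788$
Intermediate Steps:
$F{\left(U,z \right)} = -69 + z^{2}$ ($F{\left(U,z \right)} = z^{2} - 69 = -69 + z^{2}$)
$H = 832$ ($H = 4^{2} \cdot 52 = 16 \cdot 52 = 832$)
$F{\left(136,\left(J{\left(6,9 \right)} + 69\right) + X \right)} + H = \left(-69 + \left(\left(9 + 69\right) - 23\right)^{2}\right) + 832 = \left(-69 + \left(78 - 23\right)^{2}\right) + 832 = \left(-69 + 55^{2}\right) + 832 = \left(-69 + 3025\right) + 832 = 2956 + 832 = 3788$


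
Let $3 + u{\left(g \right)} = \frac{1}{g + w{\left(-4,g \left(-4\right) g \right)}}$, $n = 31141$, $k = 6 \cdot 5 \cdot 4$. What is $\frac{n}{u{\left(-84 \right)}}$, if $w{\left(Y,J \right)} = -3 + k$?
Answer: $- \frac{1027653}{98} \approx -10486.0$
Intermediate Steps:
$k = 120$ ($k = 30 \cdot 4 = 120$)
$w{\left(Y,J \right)} = 117$ ($w{\left(Y,J \right)} = -3 + 120 = 117$)
$u{\left(g \right)} = -3 + \frac{1}{117 + g}$ ($u{\left(g \right)} = -3 + \frac{1}{g + 117} = -3 + \frac{1}{117 + g}$)
$\frac{n}{u{\left(-84 \right)}} = \frac{31141}{\frac{1}{117 - 84} \left(-350 - -252\right)} = \frac{31141}{\frac{1}{33} \left(-350 + 252\right)} = \frac{31141}{\frac{1}{33} \left(-98\right)} = \frac{31141}{- \frac{98}{33}} = 31141 \left(- \frac{33}{98}\right) = - \frac{1027653}{98}$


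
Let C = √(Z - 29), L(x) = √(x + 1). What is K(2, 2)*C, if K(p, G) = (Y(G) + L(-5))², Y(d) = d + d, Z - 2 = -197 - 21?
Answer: √5*(-112 + 84*I) ≈ -250.44 + 187.83*I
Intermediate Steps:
Z = -216 (Z = 2 + (-197 - 21) = 2 - 218 = -216)
L(x) = √(1 + x)
Y(d) = 2*d
K(p, G) = (2*I + 2*G)² (K(p, G) = (2*G + √(1 - 5))² = (2*G + √(-4))² = (2*G + 2*I)² = (2*I + 2*G)²)
C = 7*I*√5 (C = √(-216 - 29) = √(-245) = 7*I*√5 ≈ 15.652*I)
K(2, 2)*C = (4*(I + 2)²)*(7*I*√5) = (4*(2 + I)²)*(7*I*√5) = 28*I*√5*(2 + I)²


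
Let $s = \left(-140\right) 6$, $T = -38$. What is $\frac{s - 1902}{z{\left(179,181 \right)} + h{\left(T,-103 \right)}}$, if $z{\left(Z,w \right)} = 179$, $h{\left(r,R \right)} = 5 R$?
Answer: $\frac{457}{56} \approx 8.1607$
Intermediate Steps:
$s = -840$
$\frac{s - 1902}{z{\left(179,181 \right)} + h{\left(T,-103 \right)}} = \frac{-840 - 1902}{179 + 5 \left(-103\right)} = - \frac{2742}{179 - 515} = - \frac{2742}{-336} = \left(-2742\right) \left(- \frac{1}{336}\right) = \frac{457}{56}$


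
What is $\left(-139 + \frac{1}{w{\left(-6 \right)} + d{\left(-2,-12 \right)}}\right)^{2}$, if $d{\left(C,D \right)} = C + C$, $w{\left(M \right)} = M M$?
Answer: $\frac{19775809}{1024} \approx 19312.0$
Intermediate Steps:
$w{\left(M \right)} = M^{2}$
$d{\left(C,D \right)} = 2 C$
$\left(-139 + \frac{1}{w{\left(-6 \right)} + d{\left(-2,-12 \right)}}\right)^{2} = \left(-139 + \frac{1}{\left(-6\right)^{2} + 2 \left(-2\right)}\right)^{2} = \left(-139 + \frac{1}{36 - 4}\right)^{2} = \left(-139 + \frac{1}{32}\right)^{2} = \left(- \frac{4447}{32}\right)^{2} = \frac{19775809}{1024}$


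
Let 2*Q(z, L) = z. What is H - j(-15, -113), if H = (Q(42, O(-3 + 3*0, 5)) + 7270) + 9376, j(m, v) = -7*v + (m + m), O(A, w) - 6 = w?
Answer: 15906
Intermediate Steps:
O(A, w) = 6 + w
Q(z, L) = z/2
j(m, v) = -7*v + 2*m
H = 16667 (H = ((1/2)*42 + 7270) + 9376 = (21 + 7270) + 9376 = 7291 + 9376 = 16667)
H - j(-15, -113) = 16667 - (-7*(-113) + 2*(-15)) = 16667 - (791 - 30) = 16667 - 1*761 = 16667 - 761 = 15906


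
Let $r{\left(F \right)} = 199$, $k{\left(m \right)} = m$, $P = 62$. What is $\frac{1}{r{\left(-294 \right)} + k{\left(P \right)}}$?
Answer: $\frac{1}{261} \approx 0.0038314$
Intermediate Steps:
$\frac{1}{r{\left(-294 \right)} + k{\left(P \right)}} = \frac{1}{199 + 62} = \frac{1}{261}$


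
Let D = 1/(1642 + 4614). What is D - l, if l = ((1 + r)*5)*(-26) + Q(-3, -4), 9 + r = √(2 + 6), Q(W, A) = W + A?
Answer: -6462447/6256 + 260*√2 ≈ -665.30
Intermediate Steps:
Q(W, A) = A + W
r = -9 + 2*√2 (r = -9 + √(2 + 6) = -9 + √8 = -9 + 2*√2 ≈ -6.1716)
D = 1/6256 ≈ 0.00015985
l = 1033 - 260*√2 (l = ((1 + (-9 + 2*√2))*5)*(-26) + (-4 - 3) = ((-8 + 2*√2)*5)*(-26) - 7 = (-40 + 10*√2)*(-26) - 7 = (1040 - 260*√2) - 7 = 1033 - 260*√2 ≈ 665.30)
D - l = 1/6256 - (1033 - 260*√2) = 1/6256 + (-1033 + 260*√2) = -6462447/6256 + 260*√2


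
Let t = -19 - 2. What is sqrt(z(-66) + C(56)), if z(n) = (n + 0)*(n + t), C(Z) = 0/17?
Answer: 3*sqrt(638) ≈ 75.776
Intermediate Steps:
C(Z) = 0 (C(Z) = 0*(1/17) = 0)
t = -21
z(n) = n*(-21 + n) (z(n) = (n + 0)*(n - 21) = n*(-21 + n))
sqrt(z(-66) + C(56)) = sqrt(-66*(-21 - 66) + 0) = sqrt(-66*(-87) + 0) = sqrt(5742 + 0) = sqrt(5742) = 3*sqrt(638)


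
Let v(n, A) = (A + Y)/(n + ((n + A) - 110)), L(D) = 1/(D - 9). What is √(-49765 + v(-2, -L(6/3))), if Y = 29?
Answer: I*√31611338473/797 ≈ 223.08*I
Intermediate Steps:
L(D) = 1/(-9 + D)
v(n, A) = (29 + A)/(-110 + A + 2*n) (v(n, A) = (A + 29)/(n + ((n + A) - 110)) = (29 + A)/(n + ((A + n) - 110)) = (29 + A)/(n + (-110 + A + n)) = (29 + A)/(-110 + A + 2*n))
√(-49765 + v(-2, -L(6/3))) = √(-49765 + (29 - 1/(-9 + 6/3))/(-110 - 1/(-9 + 6/3) + 2*(-2))) = √(-49765 + (29 - 1/(-9 + 6*(⅓)))/(-110 - 1/(-9 + 6*(⅓)) - 4)) = √(-49765 + (29 - 1/(-9 + 2))/(-110 - 1/(-9 + 2) - 4)) = √(-49765 + (29 - 1/(-7))/(-110 - 1/(-7) - 4)) = √(-49765 + (29 - 1*(-⅐))/(-110 - 1*(-⅐) - 4)) = √(-49765 + (29 + ⅐)/(-110 + ⅐ - 4)) = √(-49765 + (204/7)/(-797/7)) = √(-49765 - 7/797*204/7) = √(-49765 - 204/797) = √(-39662909/797) = I*√31611338473/797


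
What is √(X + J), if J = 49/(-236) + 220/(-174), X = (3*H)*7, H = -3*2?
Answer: I*√13434369915/10266 ≈ 11.29*I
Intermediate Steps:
H = -6
X = -126 (X = (3*(-6))*7 = -18*7 = -126)
J = -30223/20532 (J = 49*(-1/236) + 220*(-1/174) = -49/236 - 110/87 = -30223/20532 ≈ -1.4720)
√(X + J) = √(-126 - 30223/20532) = √(-2617255/20532) = I*√13434369915/10266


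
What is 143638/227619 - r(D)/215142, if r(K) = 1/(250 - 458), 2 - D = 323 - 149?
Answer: 2142578026529/3395281544928 ≈ 0.63105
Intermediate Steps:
D = -172 (D = 2 - (323 - 149) = 2 - 1*174 = 2 - 174 = -172)
r(K) = -1/208 (r(K) = 1/(-208) = -1/208)
143638/227619 - r(D)/215142 = 143638/227619 - 1*(-1/208)/215142 = 143638*(1/227619) + (1/208)*(1/215142) = 143638/227619 + 1/44749536 = 2142578026529/3395281544928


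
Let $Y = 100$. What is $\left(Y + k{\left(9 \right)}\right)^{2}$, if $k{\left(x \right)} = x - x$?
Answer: $10000$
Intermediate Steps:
$k{\left(x \right)} = 0$
$\left(Y + k{\left(9 \right)}\right)^{2} = \left(100 + 0\right)^{2} = 100^{2} = 10000$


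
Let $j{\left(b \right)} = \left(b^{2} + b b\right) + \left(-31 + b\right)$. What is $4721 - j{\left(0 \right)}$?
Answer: $4752$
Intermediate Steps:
$j{\left(b \right)} = -31 + b + 2 b^{2}$ ($j{\left(b \right)} = \left(b^{2} + b^{2}\right) + \left(-31 + b\right) = 2 b^{2} + \left(-31 + b\right) = -31 + b + 2 b^{2}$)
$4721 - j{\left(0 \right)} = 4721 - \left(-31 + 0 + 2 \cdot 0^{2}\right) = 4721 - \left(-31 + 0 + 2 \cdot 0\right) = 4721 - \left(-31 + 0 + 0\right) = 4721 - -31 = 4721 + 31 = 4752$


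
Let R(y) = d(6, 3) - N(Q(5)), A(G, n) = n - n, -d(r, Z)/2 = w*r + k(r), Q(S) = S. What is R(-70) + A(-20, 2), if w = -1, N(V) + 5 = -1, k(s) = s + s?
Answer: -6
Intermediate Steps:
k(s) = 2*s
N(V) = -6 (N(V) = -5 - 1 = -6)
d(r, Z) = -2*r (d(r, Z) = -2*(-r + 2*r) = -2*r)
A(G, n) = 0
R(y) = -6 (R(y) = -2*6 - 1*(-6) = -12 + 6 = -6)
R(-70) + A(-20, 2) = -6 + 0 = -6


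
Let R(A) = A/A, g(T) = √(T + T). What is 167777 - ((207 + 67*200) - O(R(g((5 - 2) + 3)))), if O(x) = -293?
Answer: 153877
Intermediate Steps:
g(T) = √2*√T (g(T) = √(2*T) = √2*√T)
R(A) = 1
167777 - ((207 + 67*200) - O(R(g((5 - 2) + 3)))) = 167777 - ((207 + 67*200) - 1*(-293)) = 167777 - ((207 + 13400) + 293) = 167777 - (13607 + 293) = 167777 - 1*13900 = 167777 - 13900 = 153877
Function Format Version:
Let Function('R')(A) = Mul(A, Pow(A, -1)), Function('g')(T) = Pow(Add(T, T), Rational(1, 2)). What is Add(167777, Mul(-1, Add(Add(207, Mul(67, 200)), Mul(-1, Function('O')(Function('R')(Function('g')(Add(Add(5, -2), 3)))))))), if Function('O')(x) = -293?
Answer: 153877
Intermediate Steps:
Function('g')(T) = Mul(Pow(2, Rational(1, 2)), Pow(T, Rational(1, 2))) (Function('g')(T) = Pow(Mul(2, T), Rational(1, 2)) = Mul(Pow(2, Rational(1, 2)), Pow(T, Rational(1, 2))))
Function('R')(A) = 1
Add(167777, Mul(-1, Add(Add(207, Mul(67, 200)), Mul(-1, Function('O')(Function('R')(Function('g')(Add(Add(5, -2), 3)))))))) = Add(167777, Mul(-1, Add(Add(207, Mul(67, 200)), Mul(-1, -293)))) = Add(167777, Mul(-1, Add(Add(207, 13400), 293))) = Add(167777, Mul(-1, Add(13607, 293))) = Add(167777, Mul(-1, 13900)) = Add(167777, -13900) = 153877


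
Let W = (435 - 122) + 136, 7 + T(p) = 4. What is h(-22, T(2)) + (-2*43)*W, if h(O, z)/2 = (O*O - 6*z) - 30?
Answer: -37670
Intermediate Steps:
T(p) = -3 (T(p) = -7 + 4 = -3)
h(O, z) = -60 - 12*z + 2*O**2 (h(O, z) = 2*((O*O - 6*z) - 30) = 2*((O**2 - 6*z) - 30) = 2*(-30 + O**2 - 6*z) = -60 - 12*z + 2*O**2)
W = 449 (W = 313 + 136 = 449)
h(-22, T(2)) + (-2*43)*W = (-60 - 12*(-3) + 2*(-22)**2) - 2*43*449 = (-60 + 36 + 2*484) - 86*449 = (-60 + 36 + 968) - 38614 = 944 - 38614 = -37670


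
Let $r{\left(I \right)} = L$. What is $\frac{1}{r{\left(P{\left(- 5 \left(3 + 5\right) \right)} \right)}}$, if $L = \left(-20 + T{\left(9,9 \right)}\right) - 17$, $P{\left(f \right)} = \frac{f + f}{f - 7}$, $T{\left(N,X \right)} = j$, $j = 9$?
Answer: $- \frac{1}{28} \approx -0.035714$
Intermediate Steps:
$T{\left(N,X \right)} = 9$
$P{\left(f \right)} = \frac{2 f}{-7 + f}$
$L = -28$ ($L = \left(-20 + 9\right) - 17 = -11 - 17 = -28$)
$r{\left(I \right)} = -28$
$\frac{1}{r{\left(P{\left(- 5 \left(3 + 5\right) \right)} \right)}} = \frac{1}{-28} = - \frac{1}{28}$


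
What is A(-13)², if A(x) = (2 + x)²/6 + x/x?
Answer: 16129/36 ≈ 448.03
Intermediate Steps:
A(x) = 1 + (2 + x)²/6 (A(x) = (2 + x)²*(⅙) + 1 = (2 + x)²/6 + 1 = 1 + (2 + x)²/6)
A(-13)² = (1 + (2 - 13)²/6)² = (1 + (⅙)*(-11)²)² = (1 + (⅙)*121)² = (1 + 121/6)² = (127/6)² = 16129/36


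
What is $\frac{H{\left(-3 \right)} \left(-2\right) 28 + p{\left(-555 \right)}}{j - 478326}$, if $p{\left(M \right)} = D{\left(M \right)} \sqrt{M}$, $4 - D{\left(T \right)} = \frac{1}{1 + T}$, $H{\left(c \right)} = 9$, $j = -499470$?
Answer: $\frac{14}{27161} - \frac{739 i \sqrt{555}}{180566328} \approx 0.00051545 - 9.6417 \cdot 10^{-5} i$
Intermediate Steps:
$D{\left(T \right)} = 4 - \frac{1}{1 + T}$
$p{\left(M \right)} = \frac{\sqrt{M} \left(3 + 4 M\right)}{1 + M}$ ($p{\left(M \right)} = \frac{3 + 4 M}{1 + M} \sqrt{M} = \frac{\sqrt{M} \left(3 + 4 M\right)}{1 + M}$)
$\frac{H{\left(-3 \right)} \left(-2\right) 28 + p{\left(-555 \right)}}{j - 478326} = \frac{9 \left(-2\right) 28 + \frac{\sqrt{-555} \left(3 + 4 \left(-555\right)\right)}{1 - 555}}{-499470 - 478326} = \frac{\left(-18\right) 28 + \frac{i \sqrt{555} \left(3 - 2220\right)}{-554}}{-977796} = \left(-504 + i \sqrt{555} \left(- \frac{1}{554}\right) \left(-2217\right)\right) \left(- \frac{1}{977796}\right) = \left(-504 + \frac{2217 i \sqrt{555}}{554}\right) \left(- \frac{1}{977796}\right) = \frac{14}{27161} - \frac{739 i \sqrt{555}}{180566328}$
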